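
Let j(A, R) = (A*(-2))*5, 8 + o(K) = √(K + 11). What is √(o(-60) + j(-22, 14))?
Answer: √(212 + 7*I) ≈ 14.562 + 0.2403*I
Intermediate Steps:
o(K) = -8 + √(11 + K) (o(K) = -8 + √(K + 11) = -8 + √(11 + K))
j(A, R) = -10*A (j(A, R) = -2*A*5 = -10*A)
√(o(-60) + j(-22, 14)) = √((-8 + √(11 - 60)) - 10*(-22)) = √((-8 + √(-49)) + 220) = √((-8 + 7*I) + 220) = √(212 + 7*I)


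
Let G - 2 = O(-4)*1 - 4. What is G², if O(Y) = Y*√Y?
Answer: -60 + 32*I ≈ -60.0 + 32.0*I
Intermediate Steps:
O(Y) = Y^(3/2)
G = -2 - 8*I (G = 2 + ((-4)^(3/2)*1 - 4) = 2 + (-8*I*1 - 4) = 2 + (-8*I - 4) = 2 + (-4 - 8*I) = -2 - 8*I ≈ -2.0 - 8.0*I)
G² = (-2 - 8*I)²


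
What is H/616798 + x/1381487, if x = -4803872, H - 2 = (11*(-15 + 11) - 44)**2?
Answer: -1476158821777/426049209313 ≈ -3.4648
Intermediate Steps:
H = 7746 (H = 2 + (11*(-15 + 11) - 44)**2 = 2 + (11*(-4) - 44)**2 = 2 + (-44 - 44)**2 = 2 + (-88)**2 = 2 + 7744 = 7746)
H/616798 + x/1381487 = 7746/616798 - 4803872/1381487 = 7746*(1/616798) - 4803872*1/1381487 = 3873/308399 - 4803872/1381487 = -1476158821777/426049209313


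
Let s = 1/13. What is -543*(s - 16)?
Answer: 112401/13 ≈ 8646.2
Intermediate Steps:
s = 1/13 ≈ 0.076923
-543*(s - 16) = -543*(1/13 - 16) = -543*(-207/13) = 112401/13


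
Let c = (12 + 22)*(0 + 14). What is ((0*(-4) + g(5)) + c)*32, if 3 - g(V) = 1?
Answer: 15296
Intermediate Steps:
g(V) = 2 (g(V) = 3 - 1*1 = 3 - 1 = 2)
c = 476 (c = 34*14 = 476)
((0*(-4) + g(5)) + c)*32 = ((0*(-4) + 2) + 476)*32 = ((0 + 2) + 476)*32 = (2 + 476)*32 = 478*32 = 15296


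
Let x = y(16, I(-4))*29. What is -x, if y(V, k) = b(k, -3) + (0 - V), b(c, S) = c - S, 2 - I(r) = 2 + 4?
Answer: 493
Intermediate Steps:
I(r) = -4 (I(r) = 2 - (2 + 4) = 2 - 1*6 = 2 - 6 = -4)
y(V, k) = 3 + k - V (y(V, k) = (k - 1*(-3)) + (0 - V) = (k + 3) - V = (3 + k) - V = 3 + k - V)
x = -493 (x = (3 - 4 - 1*16)*29 = (3 - 4 - 16)*29 = -17*29 = -493)
-x = -1*(-493) = 493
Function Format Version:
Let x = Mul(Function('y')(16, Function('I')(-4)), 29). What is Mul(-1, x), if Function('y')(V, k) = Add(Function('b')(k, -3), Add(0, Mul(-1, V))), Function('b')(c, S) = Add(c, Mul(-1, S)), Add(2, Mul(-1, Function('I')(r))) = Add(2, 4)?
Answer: 493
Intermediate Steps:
Function('I')(r) = -4 (Function('I')(r) = Add(2, Mul(-1, Add(2, 4))) = Add(2, Mul(-1, 6)) = Add(2, -6) = -4)
Function('y')(V, k) = Add(3, k, Mul(-1, V)) (Function('y')(V, k) = Add(Add(k, Mul(-1, -3)), Add(0, Mul(-1, V))) = Add(Add(k, 3), Mul(-1, V)) = Add(Add(3, k), Mul(-1, V)) = Add(3, k, Mul(-1, V)))
x = -493 (x = Mul(Add(3, -4, Mul(-1, 16)), 29) = Mul(Add(3, -4, -16), 29) = Mul(-17, 29) = -493)
Mul(-1, x) = Mul(-1, -493) = 493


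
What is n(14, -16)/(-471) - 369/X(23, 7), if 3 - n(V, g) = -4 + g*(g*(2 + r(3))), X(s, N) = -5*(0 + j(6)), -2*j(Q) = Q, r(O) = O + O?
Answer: -304/15 ≈ -20.267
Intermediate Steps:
r(O) = 2*O
j(Q) = -Q/2
X(s, N) = 15 (X(s, N) = -5*(0 - ½*6) = -5*(0 - 3) = -5*(-3) = 15)
n(V, g) = 7 - 8*g² (n(V, g) = 3 - (-4 + g*(g*(2 + 2*3))) = 3 - (-4 + g*(g*(2 + 6))) = 3 - (-4 + g*(g*8)) = 3 - (-4 + g*(8*g)) = 3 - (-4 + 8*g²) = 3 + (4 - 8*g²) = 7 - 8*g²)
n(14, -16)/(-471) - 369/X(23, 7) = (7 - 8*(-16)²)/(-471) - 369/15 = (7 - 8*256)*(-1/471) - 369*1/15 = (7 - 2048)*(-1/471) - 123/5 = -2041*(-1/471) - 123/5 = 13/3 - 123/5 = -304/15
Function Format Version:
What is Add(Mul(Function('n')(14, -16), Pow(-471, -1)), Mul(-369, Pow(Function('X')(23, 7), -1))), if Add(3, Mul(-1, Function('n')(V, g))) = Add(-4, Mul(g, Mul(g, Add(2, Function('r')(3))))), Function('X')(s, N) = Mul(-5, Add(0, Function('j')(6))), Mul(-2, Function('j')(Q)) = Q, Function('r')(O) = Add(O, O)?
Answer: Rational(-304, 15) ≈ -20.267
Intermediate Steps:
Function('r')(O) = Mul(2, O)
Function('j')(Q) = Mul(Rational(-1, 2), Q)
Function('X')(s, N) = 15 (Function('X')(s, N) = Mul(-5, Add(0, Mul(Rational(-1, 2), 6))) = Mul(-5, Add(0, -3)) = Mul(-5, -3) = 15)
Function('n')(V, g) = Add(7, Mul(-8, Pow(g, 2))) (Function('n')(V, g) = Add(3, Mul(-1, Add(-4, Mul(g, Mul(g, Add(2, Mul(2, 3))))))) = Add(3, Mul(-1, Add(-4, Mul(g, Mul(g, Add(2, 6)))))) = Add(3, Mul(-1, Add(-4, Mul(g, Mul(g, 8))))) = Add(3, Mul(-1, Add(-4, Mul(g, Mul(8, g))))) = Add(3, Mul(-1, Add(-4, Mul(8, Pow(g, 2))))) = Add(3, Add(4, Mul(-8, Pow(g, 2)))) = Add(7, Mul(-8, Pow(g, 2))))
Add(Mul(Function('n')(14, -16), Pow(-471, -1)), Mul(-369, Pow(Function('X')(23, 7), -1))) = Add(Mul(Add(7, Mul(-8, Pow(-16, 2))), Pow(-471, -1)), Mul(-369, Pow(15, -1))) = Add(Mul(Add(7, Mul(-8, 256)), Rational(-1, 471)), Mul(-369, Rational(1, 15))) = Add(Mul(Add(7, -2048), Rational(-1, 471)), Rational(-123, 5)) = Add(Mul(-2041, Rational(-1, 471)), Rational(-123, 5)) = Add(Rational(13, 3), Rational(-123, 5)) = Rational(-304, 15)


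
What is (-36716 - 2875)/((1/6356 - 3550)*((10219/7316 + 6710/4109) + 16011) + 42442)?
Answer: 7564673672491824/10854213085481464597 ≈ 0.00069693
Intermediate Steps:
(-36716 - 2875)/((1/6356 - 3550)*((10219/7316 + 6710/4109) + 16011) + 42442) = -39591/((1/6356 - 3550)*((10219*(1/7316) + 6710*(1/4109)) + 16011) + 42442) = -39591/(-22563799*((10219/7316 + 6710/4109) + 16011)/6356 + 42442) = -39591/(-22563799*(91080231/30061444 + 16011)/6356 + 42442) = -39591/(-22563799/6356*481404860115/30061444 + 42442) = -39591/(-10862322501257976885/191070538064 + 42442) = -39591/(-10854213085481464597/191070538064) = -39591*(-191070538064/10854213085481464597) = 7564673672491824/10854213085481464597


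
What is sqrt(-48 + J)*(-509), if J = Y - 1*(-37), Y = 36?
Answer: -2545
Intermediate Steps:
J = 73 (J = 36 - 1*(-37) = 36 + 37 = 73)
sqrt(-48 + J)*(-509) = sqrt(-48 + 73)*(-509) = sqrt(25)*(-509) = 5*(-509) = -2545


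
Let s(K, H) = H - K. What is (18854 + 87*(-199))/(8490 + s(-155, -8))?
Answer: 1541/8637 ≈ 0.17842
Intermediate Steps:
(18854 + 87*(-199))/(8490 + s(-155, -8)) = (18854 + 87*(-199))/(8490 + (-8 - 1*(-155))) = (18854 - 17313)/(8490 + (-8 + 155)) = 1541/(8490 + 147) = 1541/8637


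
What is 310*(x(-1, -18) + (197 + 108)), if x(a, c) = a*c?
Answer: 100130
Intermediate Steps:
310*(x(-1, -18) + (197 + 108)) = 310*(-1*(-18) + (197 + 108)) = 310*(18 + 305) = 310*323 = 100130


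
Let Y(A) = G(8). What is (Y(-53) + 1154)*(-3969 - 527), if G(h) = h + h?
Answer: -5260320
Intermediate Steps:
G(h) = 2*h
Y(A) = 16 (Y(A) = 2*8 = 16)
(Y(-53) + 1154)*(-3969 - 527) = (16 + 1154)*(-3969 - 527) = 1170*(-4496) = -5260320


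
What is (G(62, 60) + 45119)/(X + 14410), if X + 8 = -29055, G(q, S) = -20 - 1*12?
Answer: -45087/14653 ≈ -3.0770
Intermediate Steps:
G(q, S) = -32 (G(q, S) = -20 - 12 = -32)
X = -29063 (X = -8 - 29055 = -29063)
(G(62, 60) + 45119)/(X + 14410) = (-32 + 45119)/(-29063 + 14410) = 45087/(-14653) = 45087*(-1/14653) = -45087/14653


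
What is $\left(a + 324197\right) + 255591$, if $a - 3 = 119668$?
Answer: $699459$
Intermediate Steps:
$a = 119671$ ($a = 3 + 119668 = 119671$)
$\left(a + 324197\right) + 255591 = \left(119671 + 324197\right) + 255591 = 443868 + 255591 = 699459$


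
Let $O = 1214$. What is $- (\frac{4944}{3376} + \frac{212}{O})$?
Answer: $- \frac{209929}{128077} \approx -1.6391$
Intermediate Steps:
$- (\frac{4944}{3376} + \frac{212}{O}) = - (\frac{4944}{3376} + \frac{212}{1214}) = - (4944 \cdot \frac{1}{3376} + 212 \cdot \frac{1}{1214}) = - (\frac{309}{211} + \frac{106}{607}) = \left(-1\right) \frac{209929}{128077} = - \frac{209929}{128077}$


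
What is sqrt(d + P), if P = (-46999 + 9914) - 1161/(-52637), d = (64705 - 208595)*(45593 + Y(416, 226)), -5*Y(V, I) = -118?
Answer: I*sqrt(18186043970645843214)/52637 ≈ 81017.0*I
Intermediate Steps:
Y(V, I) = 118/5 (Y(V, I) = -1/5*(-118) = 118/5)
d = -6563772574 (d = (64705 - 208595)*(45593 + 118/5) = -143890*228083/5 = -6563772574)
P = -1952041984/52637 (P = -37085 - 1161*(-1/52637) = -37085 + 1161/52637 = -1952041984/52637 ≈ -37085.)
sqrt(d + P) = sqrt(-6563772574 - 1952041984/52637) = sqrt(-345499249019622/52637) = I*sqrt(18186043970645843214)/52637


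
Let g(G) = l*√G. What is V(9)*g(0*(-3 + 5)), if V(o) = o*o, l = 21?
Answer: 0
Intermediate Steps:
g(G) = 21*√G
V(o) = o²
V(9)*g(0*(-3 + 5)) = 9²*(21*√(0*(-3 + 5))) = 81*(21*√(0*2)) = 81*(21*√0) = 81*(21*0) = 81*0 = 0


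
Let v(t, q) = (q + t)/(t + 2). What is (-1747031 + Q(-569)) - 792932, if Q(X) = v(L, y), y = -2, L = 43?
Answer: -114298294/45 ≈ -2.5400e+6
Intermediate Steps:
v(t, q) = (q + t)/(2 + t)
Q(X) = 41/45 (Q(X) = (-2 + 43)/(2 + 43) = 41/45)
(-1747031 + Q(-569)) - 792932 = (-1747031 + 41/45) - 792932 = -78616354/45 - 792932 = -114298294/45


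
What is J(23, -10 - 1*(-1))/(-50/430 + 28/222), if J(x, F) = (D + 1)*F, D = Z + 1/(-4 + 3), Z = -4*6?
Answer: 1030968/47 ≈ 21936.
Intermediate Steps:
Z = -24
D = -25 (D = -24 + 1/(-4 + 3) = -24 + 1/(-1) = -24 - 1 = -25)
J(x, F) = -24*F (J(x, F) = (-25 + 1)*F = -24*F)
J(23, -10 - 1*(-1))/(-50/430 + 28/222) = (-24*(-10 - 1*(-1)))/(-50/430 + 28/222) = (-24*(-10 + 1))/(-50*1/430 + 28*(1/222)) = (-24*(-9))/(-5/43 + 14/111) = 216/(47/4773) = 216*(4773/47) = 1030968/47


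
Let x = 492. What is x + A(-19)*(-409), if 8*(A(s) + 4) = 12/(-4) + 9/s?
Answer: 175225/76 ≈ 2305.6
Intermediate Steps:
A(s) = -35/8 + 9/(8*s) (A(s) = -4 + (12/(-4) + 9/s)/8 = -4 + (12*(-¼) + 9/s)/8 = -4 + (-3 + 9/s)/8 = -4 + (-3/8 + 9/(8*s)) = -35/8 + 9/(8*s))
x + A(-19)*(-409) = 492 + ((⅛)*(9 - 35*(-19))/(-19))*(-409) = 492 + ((⅛)*(-1/19)*(9 + 665))*(-409) = 492 + ((⅛)*(-1/19)*674)*(-409) = 492 - 337/76*(-409) = 492 + 137833/76 = 175225/76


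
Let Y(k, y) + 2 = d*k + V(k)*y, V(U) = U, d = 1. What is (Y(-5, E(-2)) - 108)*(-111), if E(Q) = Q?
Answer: 11655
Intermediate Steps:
Y(k, y) = -2 + k + k*y (Y(k, y) = -2 + (1*k + k*y) = -2 + (k + k*y) = -2 + k + k*y)
(Y(-5, E(-2)) - 108)*(-111) = ((-2 - 5 - 5*(-2)) - 108)*(-111) = ((-2 - 5 + 10) - 108)*(-111) = (3 - 108)*(-111) = -105*(-111) = 11655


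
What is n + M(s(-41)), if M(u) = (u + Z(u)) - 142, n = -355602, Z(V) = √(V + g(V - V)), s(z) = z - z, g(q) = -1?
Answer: -355744 + I ≈ -3.5574e+5 + 1.0*I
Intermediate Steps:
s(z) = 0
Z(V) = √(-1 + V) (Z(V) = √(V - 1) = √(-1 + V))
M(u) = -142 + u + √(-1 + u) (M(u) = (u + √(-1 + u)) - 142 = -142 + u + √(-1 + u))
n + M(s(-41)) = -355602 + (-142 + 0 + √(-1 + 0)) = -355602 + (-142 + 0 + √(-1)) = -355602 + (-142 + 0 + I) = -355602 + (-142 + I) = -355744 + I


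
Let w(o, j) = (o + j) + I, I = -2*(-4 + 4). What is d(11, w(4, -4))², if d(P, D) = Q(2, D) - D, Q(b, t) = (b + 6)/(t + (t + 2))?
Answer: 16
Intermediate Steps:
Q(b, t) = (6 + b)/(2 + 2*t) (Q(b, t) = (6 + b)/(t + (2 + t)) = (6 + b)/(2 + 2*t))
I = 0 (I = -2*0 = 0)
w(o, j) = j + o (w(o, j) = (o + j) + 0 = (j + o) + 0 = j + o)
d(P, D) = -D + 4/(1 + D) (d(P, D) = (6 + 2)/(2*(1 + D)) - D = (½)*8/(1 + D) - D = 4/(1 + D) - D = -D + 4/(1 + D))
d(11, w(4, -4))² = ((4 - (-4 + 4)*(1 + (-4 + 4)))/(1 + (-4 + 4)))² = ((4 - 1*0*(1 + 0))/(1 + 0))² = ((4 - 1*0*1)/1)² = (1*(4 + 0))² = (1*4)² = 4² = 16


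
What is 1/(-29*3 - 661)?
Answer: -1/748 ≈ -0.0013369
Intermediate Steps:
1/(-29*3 - 661) = 1/(-87 - 661) = 1/(-748) = -1/748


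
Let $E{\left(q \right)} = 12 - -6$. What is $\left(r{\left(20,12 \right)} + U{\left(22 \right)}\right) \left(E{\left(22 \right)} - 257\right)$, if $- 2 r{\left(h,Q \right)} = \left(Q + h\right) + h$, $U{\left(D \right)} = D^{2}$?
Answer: $-109462$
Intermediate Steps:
$r{\left(h,Q \right)} = - h - \frac{Q}{2}$ ($r{\left(h,Q \right)} = - \frac{\left(Q + h\right) + h}{2} = - \frac{Q + 2 h}{2} = - h - \frac{Q}{2}$)
$E{\left(q \right)} = 18$ ($E{\left(q \right)} = 12 + 6 = 18$)
$\left(r{\left(20,12 \right)} + U{\left(22 \right)}\right) \left(E{\left(22 \right)} - 257\right) = \left(\left(\left(-1\right) 20 - 6\right) + 22^{2}\right) \left(18 - 257\right) = \left(\left(-20 - 6\right) + 484\right) \left(-239\right) = \left(-26 + 484\right) \left(-239\right) = 458 \left(-239\right) = -109462$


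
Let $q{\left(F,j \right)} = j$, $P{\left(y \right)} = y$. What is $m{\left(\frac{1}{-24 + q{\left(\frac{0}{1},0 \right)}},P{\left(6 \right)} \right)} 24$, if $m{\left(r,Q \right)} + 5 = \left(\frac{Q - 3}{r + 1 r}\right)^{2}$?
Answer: $30984$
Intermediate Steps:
$m{\left(r,Q \right)} = -5 + \frac{\left(-3 + Q\right)^{2}}{4 r^{2}}$ ($m{\left(r,Q \right)} = -5 + \left(\frac{Q - 3}{r + 1 r}\right)^{2} = -5 + \left(\frac{-3 + Q}{r + r}\right)^{2} = -5 + \left(\frac{-3 + Q}{2 r}\right)^{2} = -5 + \frac{\left(-3 + Q\right)^{2}}{4 r^{2}}$)
$m{\left(\frac{1}{-24 + q{\left(\frac{0}{1},0 \right)}},P{\left(6 \right)} \right)} 24 = \left(-5 + \frac{\left(-3 + 6\right)^{2}}{4 \frac{1}{\left(-24 + 0\right)^{2}}}\right) 24 = \left(-5 + \frac{3^{2}}{4 \cdot \frac{1}{576}}\right) 24 = \left(-5 + \frac{1}{4} \frac{1}{\frac{1}{576}} \cdot 9\right) 24 = \left(-5 + \frac{1}{4} \cdot 576 \cdot 9\right) 24 = \left(-5 + 1296\right) 24 = 1291 \cdot 24 = 30984$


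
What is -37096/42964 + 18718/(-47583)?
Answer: -642334780/511089003 ≈ -1.2568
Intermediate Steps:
-37096/42964 + 18718/(-47583) = -37096*1/42964 + 18718*(-1/47583) = -9274/10741 - 18718/47583 = -642334780/511089003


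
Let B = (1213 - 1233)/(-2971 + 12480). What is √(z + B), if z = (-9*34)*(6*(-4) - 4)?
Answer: 2*√193681907957/9509 ≈ 92.563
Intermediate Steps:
B = -20/9509 ≈ -0.0021033
z = 8568 (z = -306*(-24 - 4) = -306*(-28) = 8568)
√(z + B) = √(8568 - 20/9509) = √(81473092/9509) = 2*√193681907957/9509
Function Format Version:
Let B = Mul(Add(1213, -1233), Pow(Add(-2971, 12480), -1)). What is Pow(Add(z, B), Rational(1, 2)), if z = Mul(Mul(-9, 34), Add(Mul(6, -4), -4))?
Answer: Mul(Rational(2, 9509), Pow(193681907957, Rational(1, 2))) ≈ 92.563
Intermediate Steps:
B = Rational(-20, 9509) (B = Mul(-20, Pow(9509, -1)) = Mul(-20, Rational(1, 9509)) = Rational(-20, 9509) ≈ -0.0021033)
z = 8568 (z = Mul(-306, Add(-24, -4)) = Mul(-306, -28) = 8568)
Pow(Add(z, B), Rational(1, 2)) = Pow(Add(8568, Rational(-20, 9509)), Rational(1, 2)) = Pow(Rational(81473092, 9509), Rational(1, 2)) = Mul(Rational(2, 9509), Pow(193681907957, Rational(1, 2)))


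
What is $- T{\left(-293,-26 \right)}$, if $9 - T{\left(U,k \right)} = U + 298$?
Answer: $-4$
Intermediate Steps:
$T{\left(U,k \right)} = -289 - U$ ($T{\left(U,k \right)} = 9 - \left(U + 298\right) = 9 - \left(298 + U\right) = -289 - U$)
$- T{\left(-293,-26 \right)} = - (-289 - -293) = - (-289 + 293) = \left(-1\right) 4 = -4$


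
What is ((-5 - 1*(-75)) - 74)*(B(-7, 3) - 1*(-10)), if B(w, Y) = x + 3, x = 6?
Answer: -76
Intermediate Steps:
B(w, Y) = 9 (B(w, Y) = 6 + 3 = 9)
((-5 - 1*(-75)) - 74)*(B(-7, 3) - 1*(-10)) = ((-5 - 1*(-75)) - 74)*(9 - 1*(-10)) = ((-5 + 75) - 74)*(9 + 10) = (70 - 74)*19 = -4*19 = -76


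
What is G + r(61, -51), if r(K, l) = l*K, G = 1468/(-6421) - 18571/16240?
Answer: -46364136593/14896720 ≈ -3112.4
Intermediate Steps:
G = -20440673/14896720 (G = 1468*(-1/6421) - 18571*1/16240 = -1468/6421 - 2653/2320 = -20440673/14896720 ≈ -1.3722)
r(K, l) = K*l
G + r(61, -51) = -20440673/14896720 + 61*(-51) = -20440673/14896720 - 3111 = -46364136593/14896720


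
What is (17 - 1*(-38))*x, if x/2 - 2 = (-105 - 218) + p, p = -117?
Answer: -48180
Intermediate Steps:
x = -876 (x = 4 + 2*((-105 - 218) - 117) = 4 + 2*(-323 - 117) = 4 + 2*(-440) = 4 - 880 = -876)
(17 - 1*(-38))*x = (17 - 1*(-38))*(-876) = (17 + 38)*(-876) = 55*(-876) = -48180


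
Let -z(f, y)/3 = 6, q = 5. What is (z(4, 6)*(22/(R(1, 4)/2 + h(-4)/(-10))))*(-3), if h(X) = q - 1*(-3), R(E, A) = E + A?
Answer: 11880/17 ≈ 698.82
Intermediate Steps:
z(f, y) = -18 (z(f, y) = -3*6 = -18)
R(E, A) = A + E
h(X) = 8 (h(X) = 5 - 1*(-3) = 5 + 3 = 8)
(z(4, 6)*(22/(R(1, 4)/2 + h(-4)/(-10))))*(-3) = -396/((4 + 1)/2 + 8/(-10))*(-3) = -396/(5*(½) + 8*(-⅒))*(-3) = -396/(5/2 - ⅘)*(-3) = -396/17/10*(-3) = -396*10/17*(-3) = -18*220/17*(-3) = -3960/17*(-3) = 11880/17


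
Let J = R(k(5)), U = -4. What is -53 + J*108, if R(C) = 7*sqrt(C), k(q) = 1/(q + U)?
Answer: 703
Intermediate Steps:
k(q) = 1/(-4 + q) (k(q) = 1/(q - 4) = 1/(-4 + q))
J = 7 (J = 7*sqrt(1/(-4 + 5)) = 7*sqrt(1/1) = 7*sqrt(1) = 7*1 = 7)
-53 + J*108 = -53 + 7*108 = -53 + 756 = 703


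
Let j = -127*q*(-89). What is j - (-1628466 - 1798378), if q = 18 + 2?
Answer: 3652904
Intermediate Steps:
q = 20
j = 226060 (j = -127*20*(-89) = -2540*(-89) = 226060)
j - (-1628466 - 1798378) = 226060 - (-1628466 - 1798378) = 226060 - 1*(-3426844) = 226060 + 3426844 = 3652904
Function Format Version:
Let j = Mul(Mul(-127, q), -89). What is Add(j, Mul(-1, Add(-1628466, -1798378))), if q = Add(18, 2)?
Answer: 3652904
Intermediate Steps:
q = 20
j = 226060 (j = Mul(Mul(-127, 20), -89) = Mul(-2540, -89) = 226060)
Add(j, Mul(-1, Add(-1628466, -1798378))) = Add(226060, Mul(-1, Add(-1628466, -1798378))) = Add(226060, Mul(-1, -3426844)) = Add(226060, 3426844) = 3652904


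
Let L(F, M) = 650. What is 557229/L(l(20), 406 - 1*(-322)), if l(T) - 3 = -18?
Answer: 557229/650 ≈ 857.28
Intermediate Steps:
l(T) = -15 (l(T) = 3 - 18 = -15)
557229/L(l(20), 406 - 1*(-322)) = 557229/650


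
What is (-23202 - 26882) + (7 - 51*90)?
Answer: -54667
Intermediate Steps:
(-23202 - 26882) + (7 - 51*90) = -50084 + (7 - 4590) = -50084 - 4583 = -54667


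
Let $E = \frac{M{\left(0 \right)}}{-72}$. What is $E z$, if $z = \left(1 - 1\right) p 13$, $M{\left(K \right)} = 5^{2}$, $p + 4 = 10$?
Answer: $0$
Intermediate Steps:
$p = 6$ ($p = -4 + 10 = 6$)
$M{\left(K \right)} = 25$
$E = - \frac{25}{72}$ ($E = \frac{25}{-72} = 25 \left(- \frac{1}{72}\right) = - \frac{25}{72} \approx -0.34722$)
$z = 0$ ($z = \left(1 - 1\right) 6 \cdot 13 = 0 \cdot 6 \cdot 13 = 0 \cdot 13 = 0$)
$E z = \left(- \frac{25}{72}\right) 0 = 0$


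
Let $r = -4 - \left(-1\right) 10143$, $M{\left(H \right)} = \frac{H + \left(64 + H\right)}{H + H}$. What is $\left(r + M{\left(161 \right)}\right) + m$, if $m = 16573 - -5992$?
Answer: $\frac{5265537}{161} \approx 32705.0$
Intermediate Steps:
$M{\left(H \right)} = \frac{64 + 2 H}{2 H}$
$r = 10139$ ($r = -4 - -10143 = -4 + 10143 = 10139$)
$m = 22565$ ($m = 16573 + 5992 = 22565$)
$\left(r + M{\left(161 \right)}\right) + m = \left(10139 + \frac{32 + 161}{161}\right) + 22565 = \left(10139 + \frac{1}{161} \cdot 193\right) + 22565 = \left(10139 + \frac{193}{161}\right) + 22565 = \frac{1632572}{161} + 22565 = \frac{5265537}{161}$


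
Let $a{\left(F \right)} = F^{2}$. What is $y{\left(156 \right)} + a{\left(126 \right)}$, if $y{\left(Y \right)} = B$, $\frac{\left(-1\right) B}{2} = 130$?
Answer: $15616$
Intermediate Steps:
$B = -260$ ($B = \left(-2\right) 130 = -260$)
$y{\left(Y \right)} = -260$
$y{\left(156 \right)} + a{\left(126 \right)} = -260 + 126^{2} = -260 + 15876 = 15616$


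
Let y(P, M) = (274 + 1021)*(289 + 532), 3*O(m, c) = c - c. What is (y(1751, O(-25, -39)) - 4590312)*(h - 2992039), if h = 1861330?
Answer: 3988142935953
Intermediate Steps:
O(m, c) = 0 (O(m, c) = (c - c)/3 = (⅓)*0 = 0)
y(P, M) = 1063195 (y(P, M) = 1295*821 = 1063195)
(y(1751, O(-25, -39)) - 4590312)*(h - 2992039) = (1063195 - 4590312)*(1861330 - 2992039) = -3527117*(-1130709) = 3988142935953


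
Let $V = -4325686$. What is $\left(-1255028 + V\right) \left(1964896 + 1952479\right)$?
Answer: $-21861749505750$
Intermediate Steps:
$\left(-1255028 + V\right) \left(1964896 + 1952479\right) = \left(-1255028 - 4325686\right) \left(1964896 + 1952479\right) = \left(-5580714\right) 3917375 = -21861749505750$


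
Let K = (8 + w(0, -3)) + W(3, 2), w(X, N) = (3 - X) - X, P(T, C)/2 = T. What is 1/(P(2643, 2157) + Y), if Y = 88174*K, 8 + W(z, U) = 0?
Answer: 1/269808 ≈ 3.7063e-6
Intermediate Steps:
P(T, C) = 2*T
w(X, N) = 3 - 2*X
W(z, U) = -8 (W(z, U) = -8 + 0 = -8)
K = 3 (K = (8 + (3 - 2*0)) - 8 = (8 + (3 + 0)) - 8 = (8 + 3) - 8 = 11 - 8 = 3)
Y = 264522 (Y = 88174*3 = 264522)
1/(P(2643, 2157) + Y) = 1/(2*2643 + 264522) = 1/(5286 + 264522) = 1/269808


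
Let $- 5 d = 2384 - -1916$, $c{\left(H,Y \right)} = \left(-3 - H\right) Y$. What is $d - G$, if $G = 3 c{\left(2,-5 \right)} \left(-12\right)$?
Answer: $40$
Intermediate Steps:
$c{\left(H,Y \right)} = Y \left(-3 - H\right)$
$d = -860$ ($d = - \frac{2384 - -1916}{5} = - \frac{2384 + 1916}{5} = \left(- \frac{1}{5}\right) 4300 = -860$)
$G = -900$ ($G = 3 \left(\left(-1\right) \left(-5\right) \left(3 + 2\right)\right) \left(-12\right) = 3 \left(\left(-1\right) \left(-5\right) 5\right) \left(-12\right) = 3 \cdot 25 \left(-12\right) = 75 \left(-12\right) = -900$)
$d - G = -860 - -900 = -860 + 900 = 40$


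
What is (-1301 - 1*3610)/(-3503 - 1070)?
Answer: 4911/4573 ≈ 1.0739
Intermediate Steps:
(-1301 - 1*3610)/(-3503 - 1070) = (-1301 - 3610)/(-4573) = -4911*(-1/4573) = 4911/4573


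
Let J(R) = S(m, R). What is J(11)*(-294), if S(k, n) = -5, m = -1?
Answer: 1470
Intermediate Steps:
J(R) = -5
J(11)*(-294) = -5*(-294) = 1470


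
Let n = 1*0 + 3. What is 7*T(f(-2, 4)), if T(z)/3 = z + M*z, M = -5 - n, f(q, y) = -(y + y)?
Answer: 1176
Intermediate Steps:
f(q, y) = -2*y
n = 3 (n = 0 + 3 = 3)
M = -8 (M = -5 - 1*3 = -5 - 3 = -8)
T(z) = -21*z (T(z) = 3*(z - 8*z) = 3*(-7*z) = -21*z)
7*T(f(-2, 4)) = 7*(-(-42)*4) = 7*(-21*(-8)) = 7*168 = 1176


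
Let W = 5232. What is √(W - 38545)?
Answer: I*√33313 ≈ 182.52*I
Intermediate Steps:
√(W - 38545) = √(5232 - 38545) = √(-33313) = I*√33313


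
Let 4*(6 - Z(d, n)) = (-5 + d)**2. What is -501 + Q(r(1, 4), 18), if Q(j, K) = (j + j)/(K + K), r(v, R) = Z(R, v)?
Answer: -36049/72 ≈ -500.68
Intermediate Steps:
Z(d, n) = 6 - (-5 + d)**2/4
r(v, R) = 6 - (-5 + R)**2/4
Q(j, K) = j/K (Q(j, K) = (2*j)/((2*K)) = (2*j)*(1/(2*K)) = j/K)
-501 + Q(r(1, 4), 18) = -501 + (6 - (-5 + 4)**2/4)/18 = -501 + (6 - 1/4*(-1)**2)*(1/18) = -501 + (6 - 1/4*1)*(1/18) = -501 + (6 - 1/4)*(1/18) = -501 + (23/4)*(1/18) = -501 + 23/72 = -36049/72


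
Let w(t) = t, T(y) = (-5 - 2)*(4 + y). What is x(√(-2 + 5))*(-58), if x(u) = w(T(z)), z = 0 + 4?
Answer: 3248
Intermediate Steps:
z = 4
T(y) = -28 - 7*y (T(y) = -7*(4 + y) = -28 - 7*y)
x(u) = -56 (x(u) = -28 - 7*4 = -28 - 28 = -56)
x(√(-2 + 5))*(-58) = -56*(-58) = 3248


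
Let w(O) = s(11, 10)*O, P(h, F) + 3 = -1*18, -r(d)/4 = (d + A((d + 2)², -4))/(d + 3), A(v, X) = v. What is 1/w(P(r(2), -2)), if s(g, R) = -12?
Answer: 1/252 ≈ 0.0039683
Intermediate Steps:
r(d) = -4*(d + (2 + d)²)/(3 + d) (r(d) = -4*(d + (d + 2)²)/(d + 3) = -4*(d + (2 + d)²)/(3 + d))
P(h, F) = -21 (P(h, F) = -3 - 1*18 = -3 - 18 = -21)
w(O) = -12*O
1/w(P(r(2), -2)) = 1/(-12*(-21)) = 1/252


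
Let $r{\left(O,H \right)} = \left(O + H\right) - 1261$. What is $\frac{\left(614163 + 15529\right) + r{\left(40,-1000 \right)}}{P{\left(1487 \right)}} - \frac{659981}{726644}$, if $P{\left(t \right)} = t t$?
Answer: $- \frac{1003381490465}{1606732686836} \approx -0.62449$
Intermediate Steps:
$r{\left(O,H \right)} = -1261 + H + O$ ($r{\left(O,H \right)} = \left(H + O\right) - 1261 = -1261 + H + O$)
$P{\left(t \right)} = t^{2}$
$\frac{\left(614163 + 15529\right) + r{\left(40,-1000 \right)}}{P{\left(1487 \right)}} - \frac{659981}{726644} = \frac{\left(614163 + 15529\right) - 2221}{1487^{2}} - \frac{659981}{726644} = \frac{629692 - 2221}{2211169} - \frac{659981}{726644} = 627471 \cdot \frac{1}{2211169} - \frac{659981}{726644} = \frac{627471}{2211169} - \frac{659981}{726644} = - \frac{1003381490465}{1606732686836}$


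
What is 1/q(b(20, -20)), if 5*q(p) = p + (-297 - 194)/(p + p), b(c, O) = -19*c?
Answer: -3800/288309 ≈ -0.013180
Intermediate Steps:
q(p) = -491/(10*p) + p/5 (q(p) = (p + (-297 - 194)/(p + p))/5 = (p - 491*1/(2*p))/5 = (p - 491/(2*p))/5 = -491/(10*p) + p/5)
1/q(b(20, -20)) = 1/(-491/(10*((-19*20))) + (-19*20)/5) = 1/(-491/10/(-380) + (1/5)*(-380)) = 1/(-491/10*(-1/380) - 76) = 1/(491/3800 - 76) = 1/(-288309/3800) = -3800/288309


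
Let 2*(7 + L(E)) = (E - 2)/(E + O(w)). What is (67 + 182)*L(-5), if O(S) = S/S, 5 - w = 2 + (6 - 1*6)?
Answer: -12201/8 ≈ -1525.1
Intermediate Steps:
w = 3 (w = 5 - (2 + (6 - 1*6)) = 5 - (2 + (6 - 6)) = 5 - (2 + 0) = 5 - 1*2 = 5 - 2 = 3)
O(S) = 1
L(E) = -7 + (-2 + E)/(2*(1 + E)) (L(E) = -7 + ((E - 2)/(E + 1))/2 = -7 + ((-2 + E)/(1 + E))/2 = -7 + (-2 + E)/(2*(1 + E)))
(67 + 182)*L(-5) = (67 + 182)*((-16 - 13*(-5))/(2*(1 - 5))) = 249*((½)*(-16 + 65)/(-4)) = 249*((½)*(-¼)*49) = 249*(-49/8) = -12201/8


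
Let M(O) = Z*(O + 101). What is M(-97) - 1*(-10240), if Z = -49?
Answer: 10044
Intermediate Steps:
M(O) = -4949 - 49*O (M(O) = -49*(O + 101) = -49*(101 + O) = -4949 - 49*O)
M(-97) - 1*(-10240) = (-4949 - 49*(-97)) - 1*(-10240) = (-4949 + 4753) + 10240 = -196 + 10240 = 10044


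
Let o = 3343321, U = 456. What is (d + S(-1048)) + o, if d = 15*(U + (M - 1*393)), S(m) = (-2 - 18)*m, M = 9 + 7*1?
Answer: 3365466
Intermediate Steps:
M = 16 (M = 9 + 7 = 16)
S(m) = -20*m
d = 1185 (d = 15*(456 + (16 - 1*393)) = 15*(456 + (16 - 393)) = 15*(456 - 377) = 15*79 = 1185)
(d + S(-1048)) + o = (1185 - 20*(-1048)) + 3343321 = (1185 + 20960) + 3343321 = 22145 + 3343321 = 3365466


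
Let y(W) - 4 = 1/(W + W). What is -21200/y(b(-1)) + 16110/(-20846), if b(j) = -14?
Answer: -6187986905/1156953 ≈ -5348.5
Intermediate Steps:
y(W) = 4 + 1/(2*W) (y(W) = 4 + 1/(W + W) = 4 + 1/(2*W))
-21200/y(b(-1)) + 16110/(-20846) = -21200/(4 + (½)/(-14)) + 16110/(-20846) = -21200/(4 + (½)*(-1/14)) + 16110*(-1/20846) = -21200/(4 - 1/28) - 8055/10423 = -21200/111/28 - 8055/10423 = -21200*28/111 - 8055/10423 = -593600/111 - 8055/10423 = -6187986905/1156953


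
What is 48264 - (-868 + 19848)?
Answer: 29284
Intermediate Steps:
48264 - (-868 + 19848) = 48264 - 1*18980 = 48264 - 18980 = 29284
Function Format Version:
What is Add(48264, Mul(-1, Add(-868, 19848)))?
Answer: 29284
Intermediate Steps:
Add(48264, Mul(-1, Add(-868, 19848))) = Add(48264, Mul(-1, 18980)) = Add(48264, -18980) = 29284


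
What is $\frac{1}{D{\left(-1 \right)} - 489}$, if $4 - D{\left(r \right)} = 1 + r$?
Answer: $- \frac{1}{485} \approx -0.0020619$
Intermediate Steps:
$D{\left(r \right)} = 3 - r$ ($D{\left(r \right)} = 4 - \left(1 + r\right) = 3 - r$)
$\frac{1}{D{\left(-1 \right)} - 489} = \frac{1}{\left(3 - -1\right) - 489} = \frac{1}{\left(3 + 1\right) - 489} = \frac{1}{4 - 489} = \frac{1}{-485} = - \frac{1}{485}$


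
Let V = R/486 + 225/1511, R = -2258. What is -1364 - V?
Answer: -499172728/367173 ≈ -1359.5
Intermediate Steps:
V = -1651244/367173 (V = -2258/486 + 225/1511 = -2258*1/486 + 225*(1/1511) = -1129/243 + 225/1511 = -1651244/367173 ≈ -4.4972)
-1364 - V = -1364 - 1*(-1651244/367173) = -1364 + 1651244/367173 = -499172728/367173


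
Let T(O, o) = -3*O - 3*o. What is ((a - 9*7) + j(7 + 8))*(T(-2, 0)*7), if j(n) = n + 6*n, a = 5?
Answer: 1974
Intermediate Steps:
j(n) = 7*n
((a - 9*7) + j(7 + 8))*(T(-2, 0)*7) = ((5 - 9*7) + 7*(7 + 8))*((-3*(-2) - 3*0)*7) = ((5 - 63) + 7*15)*((6 + 0)*7) = (-58 + 105)*(6*7) = 47*42 = 1974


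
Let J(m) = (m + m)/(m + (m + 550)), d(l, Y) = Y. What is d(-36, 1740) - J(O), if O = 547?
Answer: 1429733/822 ≈ 1739.3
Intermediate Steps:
J(m) = 2*m/(550 + 2*m) (J(m) = (2*m)/(m + (550 + m)) = (2*m)/(550 + 2*m) = 2*m/(550 + 2*m))
d(-36, 1740) - J(O) = 1740 - 547/(275 + 547) = 1740 - 547/822 = 1429733/822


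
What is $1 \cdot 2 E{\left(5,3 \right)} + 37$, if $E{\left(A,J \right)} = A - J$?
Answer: $41$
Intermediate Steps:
$1 \cdot 2 E{\left(5,3 \right)} + 37 = 1 \cdot 2 \left(5 - 3\right) + 37 = 1 \cdot 2 \cdot 2 + 37 = 1 \cdot 4 + 37 = 4 + 37 = 41$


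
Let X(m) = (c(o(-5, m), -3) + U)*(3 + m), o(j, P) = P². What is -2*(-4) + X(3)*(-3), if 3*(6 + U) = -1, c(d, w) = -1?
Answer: 140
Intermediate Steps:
U = -19/3 (U = -6 + (⅓)*(-1) = -6 - ⅓ = -19/3 ≈ -6.3333)
X(m) = -22 - 22*m/3 (X(m) = (-1 - 19/3)*(3 + m) = -22*(3 + m)/3 = -22 - 22*m/3)
-2*(-4) + X(3)*(-3) = -2*(-4) + (-22 - 22/3*3)*(-3) = 8 + (-22 - 22)*(-3) = 8 - 44*(-3) = 8 + 132 = 140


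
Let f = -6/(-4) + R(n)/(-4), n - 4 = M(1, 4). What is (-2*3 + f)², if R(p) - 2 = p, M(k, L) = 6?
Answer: 225/4 ≈ 56.250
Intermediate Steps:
n = 10 (n = 4 + 6 = 10)
R(p) = 2 + p
f = -3/2 (f = -6/(-4) + (2 + 10)/(-4) = -6*(-¼) + 12*(-¼) = 3/2 - 3 = -3/2 ≈ -1.5000)
(-2*3 + f)² = (-2*3 - 3/2)² = (-6 - 3/2)² = (-15/2)² = 225/4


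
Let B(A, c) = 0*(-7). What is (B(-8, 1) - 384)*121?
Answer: -46464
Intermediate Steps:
B(A, c) = 0
(B(-8, 1) - 384)*121 = (0 - 384)*121 = -384*121 = -46464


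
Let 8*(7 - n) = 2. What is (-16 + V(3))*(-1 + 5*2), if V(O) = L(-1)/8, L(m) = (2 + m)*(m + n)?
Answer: -4401/32 ≈ -137.53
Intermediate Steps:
n = 27/4 (n = 7 - 1/8*2 = 7 - 1/4 = 27/4 ≈ 6.7500)
L(m) = (2 + m)*(27/4 + m) (L(m) = (2 + m)*(m + 27/4) = (2 + m)*(27/4 + m))
V(O) = 23/32 (V(O) = (27/2 + (-1)**2 + (35/4)*(-1))/8 = (27/2 + 1 - 35/4)*(1/8) = (23/4)*(1/8) = 23/32)
(-16 + V(3))*(-1 + 5*2) = (-16 + 23/32)*(-1 + 5*2) = -489*(-1 + 10)/32 = -489/32*9 = -4401/32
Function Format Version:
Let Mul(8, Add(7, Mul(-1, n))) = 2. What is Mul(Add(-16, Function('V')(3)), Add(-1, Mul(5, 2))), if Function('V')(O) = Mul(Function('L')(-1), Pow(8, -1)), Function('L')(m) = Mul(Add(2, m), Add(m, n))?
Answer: Rational(-4401, 32) ≈ -137.53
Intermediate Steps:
n = Rational(27, 4) (n = Add(7, Mul(Rational(-1, 8), 2)) = Add(7, Rational(-1, 4)) = Rational(27, 4) ≈ 6.7500)
Function('L')(m) = Mul(Add(2, m), Add(Rational(27, 4), m)) (Function('L')(m) = Mul(Add(2, m), Add(m, Rational(27, 4))) = Mul(Add(2, m), Add(Rational(27, 4), m)))
Function('V')(O) = Rational(23, 32) (Function('V')(O) = Mul(Add(Rational(27, 2), Pow(-1, 2), Mul(Rational(35, 4), -1)), Pow(8, -1)) = Mul(Add(Rational(27, 2), 1, Rational(-35, 4)), Rational(1, 8)) = Mul(Rational(23, 4), Rational(1, 8)) = Rational(23, 32))
Mul(Add(-16, Function('V')(3)), Add(-1, Mul(5, 2))) = Mul(Add(-16, Rational(23, 32)), Add(-1, Mul(5, 2))) = Mul(Rational(-489, 32), Add(-1, 10)) = Mul(Rational(-489, 32), 9) = Rational(-4401, 32)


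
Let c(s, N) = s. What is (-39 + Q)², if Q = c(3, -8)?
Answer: 1296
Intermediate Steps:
Q = 3
(-39 + Q)² = (-39 + 3)² = (-36)² = 1296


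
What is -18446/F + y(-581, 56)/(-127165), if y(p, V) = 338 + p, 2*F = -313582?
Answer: 258461/2161805 ≈ 0.11956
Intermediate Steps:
F = -156791 (F = (½)*(-313582) = -156791)
-18446/F + y(-581, 56)/(-127165) = -18446/(-156791) + (338 - 581)/(-127165) = -18446*(-1/156791) - 243*(-1/127165) = 2/17 + 243/127165 = 258461/2161805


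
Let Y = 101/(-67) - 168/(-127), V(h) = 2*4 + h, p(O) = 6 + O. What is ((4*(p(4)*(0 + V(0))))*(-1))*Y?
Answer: 502720/8509 ≈ 59.081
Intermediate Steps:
V(h) = 8 + h
Y = -1571/8509 (Y = 101*(-1/67) - 168*(-1/127) = -101/67 + 168/127 = -1571/8509 ≈ -0.18463)
((4*(p(4)*(0 + V(0))))*(-1))*Y = ((4*((6 + 4)*(0 + (8 + 0))))*(-1))*(-1571/8509) = ((4*(10*(0 + 8)))*(-1))*(-1571/8509) = ((4*(10*8))*(-1))*(-1571/8509) = ((4*80)*(-1))*(-1571/8509) = (320*(-1))*(-1571/8509) = -320*(-1571/8509) = 502720/8509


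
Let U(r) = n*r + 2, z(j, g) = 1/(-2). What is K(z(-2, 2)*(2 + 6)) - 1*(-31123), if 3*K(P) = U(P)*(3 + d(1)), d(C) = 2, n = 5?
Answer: 31093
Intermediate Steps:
z(j, g) = -½
U(r) = 2 + 5*r (U(r) = 5*r + 2 = 2 + 5*r)
K(P) = 10/3 + 25*P/3 (K(P) = ((2 + 5*P)*(3 + 2))/3 = ((2 + 5*P)*5)/3 = (10 + 25*P)/3 = 10/3 + 25*P/3)
K(z(-2, 2)*(2 + 6)) - 1*(-31123) = (10/3 + 25*(-(2 + 6)/2)/3) - 1*(-31123) = (10/3 + 25*(-½*8)/3) + 31123 = (10/3 + (25/3)*(-4)) + 31123 = (10/3 - 100/3) + 31123 = -30 + 31123 = 31093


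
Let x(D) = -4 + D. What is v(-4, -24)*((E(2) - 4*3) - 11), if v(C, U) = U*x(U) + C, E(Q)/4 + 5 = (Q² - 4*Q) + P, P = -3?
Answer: -47428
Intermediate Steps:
E(Q) = -32 - 16*Q + 4*Q² (E(Q) = -20 + 4*((Q² - 4*Q) - 3) = -20 + 4*(-3 + Q² - 4*Q) = -20 + (-12 - 16*Q + 4*Q²) = -32 - 16*Q + 4*Q²)
v(C, U) = C + U*(-4 + U) (v(C, U) = U*(-4 + U) + C = C + U*(-4 + U))
v(-4, -24)*((E(2) - 4*3) - 11) = (-4 - 24*(-4 - 24))*(((-32 - 16*2 + 4*2²) - 4*3) - 11) = (-4 - 24*(-28))*(((-32 - 32 + 4*4) - 12) - 11) = (-4 + 672)*(((-32 - 32 + 16) - 12) - 11) = 668*((-48 - 12) - 11) = 668*(-60 - 11) = 668*(-71) = -47428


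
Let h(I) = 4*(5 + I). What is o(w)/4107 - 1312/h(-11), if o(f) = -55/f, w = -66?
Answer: 1347101/24642 ≈ 54.667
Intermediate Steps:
h(I) = 20 + 4*I
o(w)/4107 - 1312/h(-11) = -55/(-66)/4107 - 1312/(20 + 4*(-11)) = -55*(-1/66)*(1/4107) - 1312/(20 - 44) = (⅚)*(1/4107) - 1312/(-24) = 5/24642 - 1312*(-1/24) = 5/24642 + 164/3 = 1347101/24642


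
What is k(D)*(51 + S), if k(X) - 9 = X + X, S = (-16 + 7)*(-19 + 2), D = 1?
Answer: 2244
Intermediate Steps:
S = 153 (S = -9*(-17) = 153)
k(X) = 9 + 2*X (k(X) = 9 + (X + X) = 9 + 2*X)
k(D)*(51 + S) = (9 + 2*1)*(51 + 153) = (9 + 2)*204 = 11*204 = 2244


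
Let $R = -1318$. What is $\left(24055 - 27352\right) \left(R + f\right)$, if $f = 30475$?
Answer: $-96130629$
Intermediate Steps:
$\left(24055 - 27352\right) \left(R + f\right) = \left(24055 - 27352\right) \left(-1318 + 30475\right) = \left(-3297\right) 29157 = -96130629$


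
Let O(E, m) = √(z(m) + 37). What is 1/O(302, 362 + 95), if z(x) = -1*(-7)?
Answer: √11/22 ≈ 0.15076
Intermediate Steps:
z(x) = 7
O(E, m) = 2*√11 (O(E, m) = √(7 + 37) = √44 = 2*√11)
1/O(302, 362 + 95) = 1/(2*√11) = √11/22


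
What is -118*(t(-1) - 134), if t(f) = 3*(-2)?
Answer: 16520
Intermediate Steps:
t(f) = -6
-118*(t(-1) - 134) = -118*(-6 - 134) = -118*(-140) = 16520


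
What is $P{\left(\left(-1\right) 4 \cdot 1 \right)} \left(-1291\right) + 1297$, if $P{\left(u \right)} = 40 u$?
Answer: $207857$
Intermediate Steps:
$P{\left(\left(-1\right) 4 \cdot 1 \right)} \left(-1291\right) + 1297 = 40 \left(-1\right) 4 \cdot 1 \left(-1291\right) + 1297 = 40 \left(\left(-4\right) 1\right) \left(-1291\right) + 1297 = 40 \left(-4\right) \left(-1291\right) + 1297 = \left(-160\right) \left(-1291\right) + 1297 = 206560 + 1297 = 207857$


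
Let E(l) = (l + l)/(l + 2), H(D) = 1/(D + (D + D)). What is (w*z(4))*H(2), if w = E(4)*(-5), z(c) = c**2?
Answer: -160/9 ≈ -17.778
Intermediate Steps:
H(D) = 1/(3*D) (H(D) = 1/(D + 2*D) = 1/(3*D))
E(l) = 2*l/(2 + l) (E(l) = (2*l)/(2 + l) = 2*l/(2 + l))
w = -20/3 (w = (2*4/(2 + 4))*(-5) = (2*4/6)*(-5) = (2*4*(1/6))*(-5) = (4/3)*(-5) = -20/3 ≈ -6.6667)
(w*z(4))*H(2) = (-20/3*4**2)*((1/3)/2) = (-20/3*16)*((1/3)*(1/2)) = -320/3*1/6 = -160/9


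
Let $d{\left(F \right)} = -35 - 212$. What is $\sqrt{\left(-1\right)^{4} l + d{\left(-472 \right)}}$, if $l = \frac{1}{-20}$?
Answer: $\frac{9 i \sqrt{305}}{10} \approx 15.718 i$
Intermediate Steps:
$l = - \frac{1}{20} \approx -0.05$
$d{\left(F \right)} = -247$ ($d{\left(F \right)} = -35 - 212 = -247$)
$\sqrt{\left(-1\right)^{4} l + d{\left(-472 \right)}} = \sqrt{\left(-1\right)^{4} \left(- \frac{1}{20}\right) - 247} = \sqrt{1 \left(- \frac{1}{20}\right) - 247} = \sqrt{- \frac{1}{20} - 247} = \sqrt{- \frac{4941}{20}} = \frac{9 i \sqrt{305}}{10}$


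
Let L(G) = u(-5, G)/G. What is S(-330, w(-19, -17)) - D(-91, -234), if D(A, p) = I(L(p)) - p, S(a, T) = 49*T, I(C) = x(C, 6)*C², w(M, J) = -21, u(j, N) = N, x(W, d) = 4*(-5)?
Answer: -1243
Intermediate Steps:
x(W, d) = -20
L(G) = 1 (L(G) = G/G = 1)
I(C) = -20*C²
D(A, p) = -20 - p (D(A, p) = -20*1² - p = -20*1 - p = -20 - p)
S(-330, w(-19, -17)) - D(-91, -234) = 49*(-21) - (-20 - 1*(-234)) = -1029 - (-20 + 234) = -1029 - 1*214 = -1029 - 214 = -1243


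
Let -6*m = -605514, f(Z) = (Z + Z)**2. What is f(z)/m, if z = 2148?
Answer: 18455616/100919 ≈ 182.88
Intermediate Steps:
f(Z) = 4*Z**2 (f(Z) = (2*Z)**2 = 4*Z**2)
m = 100919 (m = -1/6*(-605514) = 100919)
f(z)/m = (4*2148**2)/100919 = (4*4613904)*(1/100919) = 18455616*(1/100919) = 18455616/100919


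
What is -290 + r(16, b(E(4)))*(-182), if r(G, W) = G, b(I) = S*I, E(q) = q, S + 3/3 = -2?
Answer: -3202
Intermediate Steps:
S = -3 (S = -1 - 2 = -3)
b(I) = -3*I
-290 + r(16, b(E(4)))*(-182) = -290 + 16*(-182) = -290 - 2912 = -3202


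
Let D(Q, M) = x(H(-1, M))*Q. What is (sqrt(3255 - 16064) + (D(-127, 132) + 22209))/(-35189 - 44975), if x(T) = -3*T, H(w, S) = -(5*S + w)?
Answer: 114435/40082 - I*sqrt(12809)/80164 ≈ 2.855 - 0.0014118*I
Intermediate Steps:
H(w, S) = -w - 5*S (H(w, S) = -(w + 5*S) = -w - 5*S)
D(Q, M) = Q*(-3 + 15*M) (D(Q, M) = (-3*(-1*(-1) - 5*M))*Q = (-3*(1 - 5*M))*Q = (-3 + 15*M)*Q = Q*(-3 + 15*M))
(sqrt(3255 - 16064) + (D(-127, 132) + 22209))/(-35189 - 44975) = (sqrt(3255 - 16064) + (3*(-127)*(-1 + 5*132) + 22209))/(-35189 - 44975) = (sqrt(-12809) + (3*(-127)*(-1 + 660) + 22209))/(-80164) = (I*sqrt(12809) + (3*(-127)*659 + 22209))*(-1/80164) = (I*sqrt(12809) + (-251079 + 22209))*(-1/80164) = (I*sqrt(12809) - 228870)*(-1/80164) = (-228870 + I*sqrt(12809))*(-1/80164) = 114435/40082 - I*sqrt(12809)/80164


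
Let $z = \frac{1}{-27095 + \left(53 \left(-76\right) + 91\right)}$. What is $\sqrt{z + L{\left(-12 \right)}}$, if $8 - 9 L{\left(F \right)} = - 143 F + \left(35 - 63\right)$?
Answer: $\frac{i \sqrt{4993256542}}{5172} \approx 13.663 i$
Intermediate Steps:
$L{\left(F \right)} = 4 + \frac{143 F}{9}$ ($L{\left(F \right)} = \frac{8}{9} - \frac{- 143 F + \left(35 - 63\right)}{9} = \frac{8}{9} - \frac{- 143 F - 28}{9} = \frac{8}{9} - \frac{-28 - 143 F}{9} = \frac{8}{9} + \left(\frac{28}{9} + \frac{143 F}{9}\right) = 4 + \frac{143 F}{9}$)
$z = - \frac{1}{31032}$ ($z = \frac{1}{-27095 + \left(-4028 + 91\right)} = \frac{1}{-27095 - 3937} = \frac{1}{-31032} = - \frac{1}{31032} \approx -3.2225 \cdot 10^{-5}$)
$\sqrt{z + L{\left(-12 \right)}} = \sqrt{- \frac{1}{31032} + \left(4 + \frac{143}{9} \left(-12\right)\right)} = \sqrt{- \frac{1}{31032} + \left(4 - \frac{572}{3}\right)} = \sqrt{- \frac{1}{31032} - \frac{560}{3}} = \sqrt{- \frac{5792641}{31032}} = \frac{i \sqrt{4993256542}}{5172}$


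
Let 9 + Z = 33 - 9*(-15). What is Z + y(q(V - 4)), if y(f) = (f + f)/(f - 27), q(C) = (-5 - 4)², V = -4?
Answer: 162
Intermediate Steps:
q(C) = 81 (q(C) = (-9)² = 81)
Z = 159 (Z = -9 + (33 - 9*(-15)) = -9 + (33 + 135) = -9 + 168 = 159)
y(f) = 2*f/(-27 + f) (y(f) = (2*f)/(-27 + f) = 2*f/(-27 + f))
Z + y(q(V - 4)) = 159 + 2*81/(-27 + 81) = 159 + 2*81/54 = 159 + 2*81*(1/54) = 159 + 3 = 162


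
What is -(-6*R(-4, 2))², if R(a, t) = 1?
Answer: -36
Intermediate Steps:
-(-6*R(-4, 2))² = -(-6*1)² = -1*(-6)² = -1*36 = -36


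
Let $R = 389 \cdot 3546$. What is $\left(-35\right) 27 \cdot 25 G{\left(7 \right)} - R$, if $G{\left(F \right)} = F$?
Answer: $-1544769$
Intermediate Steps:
$R = 1379394$
$\left(-35\right) 27 \cdot 25 G{\left(7 \right)} - R = \left(-35\right) 27 \cdot 25 \cdot 7 - 1379394 = \left(-945\right) 25 \cdot 7 - 1379394 = \left(-23625\right) 7 - 1379394 = -165375 - 1379394 = -1544769$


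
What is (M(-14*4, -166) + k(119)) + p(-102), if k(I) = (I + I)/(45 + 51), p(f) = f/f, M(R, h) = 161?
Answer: 7895/48 ≈ 164.48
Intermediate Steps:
p(f) = 1
k(I) = I/48 (k(I) = (2*I)/96 = (2*I)*(1/96) = I/48)
(M(-14*4, -166) + k(119)) + p(-102) = (161 + (1/48)*119) + 1 = (161 + 119/48) + 1 = 7847/48 + 1 = 7895/48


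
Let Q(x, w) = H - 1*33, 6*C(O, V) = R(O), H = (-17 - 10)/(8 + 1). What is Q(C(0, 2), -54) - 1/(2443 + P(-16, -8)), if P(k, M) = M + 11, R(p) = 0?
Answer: -88057/2446 ≈ -36.000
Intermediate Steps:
H = -3 (H = -27/9 = -27*⅑ = -3)
P(k, M) = 11 + M
C(O, V) = 0 (C(O, V) = (⅙)*0 = 0)
Q(x, w) = -36 (Q(x, w) = -3 - 1*33 = -3 - 33 = -36)
Q(C(0, 2), -54) - 1/(2443 + P(-16, -8)) = -36 - 1/(2443 + (11 - 8)) = -36 - 1/(2443 + 3) = -36 - 1/2446 = -88057/2446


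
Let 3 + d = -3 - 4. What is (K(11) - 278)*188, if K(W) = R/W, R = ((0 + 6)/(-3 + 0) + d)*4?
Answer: -583928/11 ≈ -53084.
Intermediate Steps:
d = -10 (d = -3 + (-3 - 4) = -3 - 7 = -10)
R = -48 (R = ((0 + 6)/(-3 + 0) - 10)*4 = (6/(-3) - 10)*4 = (6*(-⅓) - 10)*4 = (-2 - 10)*4 = -12*4 = -48)
K(W) = -48/W
(K(11) - 278)*188 = (-48/11 - 278)*188 = -3106/11*188 = -583928/11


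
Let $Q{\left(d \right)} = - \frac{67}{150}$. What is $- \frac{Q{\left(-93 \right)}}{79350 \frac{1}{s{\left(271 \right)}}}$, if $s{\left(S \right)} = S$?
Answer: $\frac{18157}{11902500} \approx 0.0015255$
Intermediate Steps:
$Q{\left(d \right)} = - \frac{67}{150}$ ($Q{\left(d \right)} = \left(-67\right) \frac{1}{150} = - \frac{67}{150}$)
$- \frac{Q{\left(-93 \right)}}{79350 \frac{1}{s{\left(271 \right)}}} = - \frac{-67}{150 \cdot \frac{79350}{271}} = - \frac{\left(-67\right) 271}{150 \cdot 79350} = \left(-1\right) \left(- \frac{18157}{11902500}\right) = \frac{18157}{11902500}$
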